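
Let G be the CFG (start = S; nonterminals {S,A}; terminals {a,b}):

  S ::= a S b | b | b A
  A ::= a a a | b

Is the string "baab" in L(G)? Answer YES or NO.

CNF form of G:
  S -> T0 X3 | T1 A | b
  A -> T0 X2 | b
  T0 -> a
  T1 -> b
  X2 -> T0 T0
  X3 -> S T1

CYK fill:
  [0..0]={A,S,T1}  "b"  orig:{A,S}
  [1..1]={T0}  "a"  orig:{}
  [2..2]={T0}  "a"  orig:{}
  [3..3]={A,S,T1}  "b"  orig:{A,S}
  [0..1]=∅  "ba"
  [1..2]={X2}  "aa"  orig:{}
  [2..3]=∅  "ab"
  [0..2]=∅  "baa"
  [1..3]=∅  "aab"
  [0..3]=∅  "baab"

S ∉ T[0,3] ⇒ NO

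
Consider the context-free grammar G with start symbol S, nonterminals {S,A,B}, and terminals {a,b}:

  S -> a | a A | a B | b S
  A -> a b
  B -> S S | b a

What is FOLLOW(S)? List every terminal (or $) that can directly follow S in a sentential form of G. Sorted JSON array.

Compute FIRST by fixpoint:
iter 1:
  A via A→a b: +{a}
  B via B→b a: +{b}
  S via S→a: +{a}
  S via S→b S: +{b}
  FIRST[S]={a,b}  FIRST[A]={a}  FIRST[B]={b}
iter 2:
  B via B→S S: +{a}
  FIRST[S]={a,b}  FIRST[A]={a}  FIRST[B]={a,b}
iter 3: (no change)
  FIRST[S]={a,b}  FIRST[A]={a}  FIRST[B]={a,b}

FOLLOW iteration:
seed FOLLOW(S) with $
[1]
  B→S S: FOLLOW(S) ⊇ FIRST(S) = {a,b}; new: +{a,b}
  S→a A: FOLLOW(A) ⊇ FOLLOW(S) ⊇ {$,a,b}; new: +{$,a,b}
  S→a B: FOLLOW(B) ⊇ FOLLOW(S) ⊇ {$,a,b}; new: +{$,a,b}
  FOLLOW(S)={$,a,b}  FOLLOW(A)={$,a,b}  FOLLOW(B)={$,a,b}
[2] (stable)
  FOLLOW(S)={$,a,b}  FOLLOW(A)={$,a,b}  FOLLOW(B)={$,a,b}

FOLLOW(S) = ["$", "a", "b"]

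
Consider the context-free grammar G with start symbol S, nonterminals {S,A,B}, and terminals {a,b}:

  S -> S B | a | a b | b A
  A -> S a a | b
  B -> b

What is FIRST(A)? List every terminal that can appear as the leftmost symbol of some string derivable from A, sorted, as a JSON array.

FIRST iteration:
[1]
  A via A→b: +{b}
  B via B→b: +{b}
  S via S→a: +{a}
  S via S→b A: +{b}
  S: {a,b}  A: {b}  B: {b}
[2]
  A via A→S a a: +{a}
  S: {a,b}  A: {a,b}  B: {b}
[3] — fixpoint
  S: {a,b}  A: {a,b}  B: {b}

FIRST(A) = ["a", "b"]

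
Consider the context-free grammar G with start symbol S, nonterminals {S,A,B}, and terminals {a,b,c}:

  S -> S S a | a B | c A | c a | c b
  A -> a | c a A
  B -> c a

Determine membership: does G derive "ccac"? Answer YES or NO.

CNF form of G:
  S -> S X4 | T0 A | T0 T1 | T0 T2 | T1 B
  A -> T0 X3 | a
  B -> T0 T1
  T0 -> c
  T1 -> a
  T2 -> b
  X3 -> T1 A
  X4 -> S T1

Fill CYK table bottom-up:
  T[0,0] 'c' = {T0}  orig:{}
  T[1,1] 'c' = {T0}  orig:{}
  T[2,2] 'a' = {A,T1}  orig:{A}
  T[3,3] 'c' = {T0}  orig:{}
  T[0,1] 'cc' = ∅
  T[1,2] 'ca' = {B,S}
  T[2,3] 'ac' = ∅
  T[0,2] 'cca' = ∅
  T[1,3] 'cac' = ∅
  T[0,3] 'ccac' = ∅

S ∉ T[0,3] ⇒ NO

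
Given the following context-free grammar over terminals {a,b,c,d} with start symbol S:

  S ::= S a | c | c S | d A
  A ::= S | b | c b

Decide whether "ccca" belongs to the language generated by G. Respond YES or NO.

CNF form of G:
  S -> S T0 | T1 S | T3 A | c
  A -> S T0 | T1 S | T1 T2 | T3 A | b | c
  T0 -> a
  T1 -> c
  T2 -> b
  T3 -> d

Fill CYK table bottom-up:
  [0..0]={A,S,T1}  "c"  orig:{A,S}
  [1..1]={A,S,T1}  "c"  orig:{A,S}
  [2..2]={A,S,T1}  "c"  orig:{A,S}
  [3..3]={T0}  "a"  orig:{}
  [0..1]={A,S}  "cc"
  [1..2]={A,S}  "cc"
  [2..3]={A,S}  "ca"
  [0..2]={A,S}  "ccc"
  [1..3]={A,S}  "cca"
  [0..3]={A,S}  "ccca"

S ∈ T[0,3] ⇒ YES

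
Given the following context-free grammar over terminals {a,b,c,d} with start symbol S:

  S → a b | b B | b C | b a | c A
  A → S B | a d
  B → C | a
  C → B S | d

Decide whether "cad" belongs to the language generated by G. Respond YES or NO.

Convert to CNF:
  S -> T0 T2 | T2 B | T2 C | T2 T0 | T3 A
  A -> S B | T0 T1
  B -> B S | a | d
  C -> B S | d
  T0 -> a
  T1 -> d
  T2 -> b
  T3 -> c

CYK fill:
  T[0,0] 'c' = {T3}  orig:{}
  T[1,1] 'a' = {B,T0}  orig:{B}
  T[2,2] 'd' = {B,C,T1}  orig:{B,C}
  T[0,1] 'ca' = ∅
  T[1,2] 'ad' = {A}
  T[0,2] 'cad' = {S}

S ∈ T[0,2] ⇒ YES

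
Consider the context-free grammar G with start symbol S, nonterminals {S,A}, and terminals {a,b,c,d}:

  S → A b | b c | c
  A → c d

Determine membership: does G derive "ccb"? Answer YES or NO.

CNF form of G:
  S -> A T2 | T2 T0 | c
  A -> T0 T1
  T0 -> c
  T1 -> d
  T2 -> b

Fill CYK table bottom-up:
  cell(0,0) c: {S,T0}  orig:{S}
  cell(1,1) c: {S,T0}  orig:{S}
  cell(2,2) b: {T2}  orig:{}
  cell(0,1) cc: ∅
  cell(1,2) cb: ∅
  cell(0,2) ccb: ∅

S ∉ T[0,2] ⇒ NO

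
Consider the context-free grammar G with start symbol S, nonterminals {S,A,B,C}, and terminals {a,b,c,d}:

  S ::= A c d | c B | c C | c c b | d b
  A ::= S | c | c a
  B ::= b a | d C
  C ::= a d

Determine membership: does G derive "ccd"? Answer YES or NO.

CNF form of G:
  S -> A X6 | T0 B | T0 C | T0 X7 | T1 T3
  A -> A X4 | T0 B | T0 C | T0 T2 | T0 X5 | T1 T3 | c
  B -> T1 C | T3 T2
  C -> T2 T1
  T0 -> c
  T1 -> d
  T2 -> a
  T3 -> b
  X4 -> T0 T1
  X5 -> T0 T3
  X6 -> T0 T1
  X7 -> T0 T3

Fill CYK table bottom-up:
  cell(0,0) c: {A,T0}  orig:{A}
  cell(1,1) c: {A,T0}  orig:{A}
  cell(2,2) d: {T1}  orig:{}
  cell(0,1) cc: ∅
  cell(1,2) cd: {X4,X6}  orig:{}
  cell(0,2) ccd: {A,S}

S ∈ T[0,2] ⇒ YES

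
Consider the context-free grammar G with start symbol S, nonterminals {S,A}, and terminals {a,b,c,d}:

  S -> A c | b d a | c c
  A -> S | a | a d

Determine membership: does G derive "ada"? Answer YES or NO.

CNF form of G:
  S -> A T0 | T0 T0 | T3 X5
  A -> A T0 | T0 T0 | T1 T2 | T3 X4 | a
  T0 -> c
  T1 -> a
  T2 -> d
  T3 -> b
  X4 -> T2 T1
  X5 -> T2 T1

CYK table (by increasing span):
  [0..0]={A,T1}  "a"  orig:{A}
  [1..1]={T2}  "d"  orig:{}
  [2..2]={A,T1}  "a"  orig:{A}
  [0..1]={A}  "ad"
  [1..2]={X4,X5}  "da"  orig:{}
  [0..2]=∅  "ada"

S ∉ T[0,2] ⇒ NO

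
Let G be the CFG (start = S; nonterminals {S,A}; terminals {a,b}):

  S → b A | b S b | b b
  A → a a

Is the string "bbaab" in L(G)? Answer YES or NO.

CNF form of G:
  S -> T1 A | T1 T1 | T1 X2
  A -> T0 T0
  T0 -> a
  T1 -> b
  X2 -> S T1

CYK fill:
  T[0,0] 'b' = {T1}  orig:{}
  T[1,1] 'b' = {T1}  orig:{}
  T[2,2] 'a' = {T0}  orig:{}
  T[3,3] 'a' = {T0}  orig:{}
  T[4,4] 'b' = {T1}  orig:{}
  T[0,1] 'bb' = {S}
  T[1,2] 'ba' = ∅
  T[2,3] 'aa' = {A}
  T[3,4] 'ab' = ∅
  T[0,2] 'bba' = ∅
  T[1,3] 'baa' = {S}
  T[2,4] 'aab' = ∅
  T[0,3] 'bbaa' = ∅
  T[1,4] 'baab' = {X2}  orig:{}
  T[0,4] 'bbaab' = {S}

S ∈ T[0,4] ⇒ YES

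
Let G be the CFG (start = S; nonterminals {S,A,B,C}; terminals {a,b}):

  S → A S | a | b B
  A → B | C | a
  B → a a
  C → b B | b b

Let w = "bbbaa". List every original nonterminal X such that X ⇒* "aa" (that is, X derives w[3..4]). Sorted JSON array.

Convert to CNF:
  S -> A S | T1 B | a
  A -> T0 T0 | T1 B | T1 T1 | a
  B -> T0 T0
  C -> T1 B | T1 T1
  T0 -> a
  T1 -> b

CYK table (by increasing span) (cells [i..j] with 3 ≤ i ≤ j ≤ 4 only):
  cell(3,3) a: {A,S,T0}  orig:{A,S}
  cell(4,4) a: {A,S,T0}  orig:{A,S}
  cell(3,4) aa: {A,B,S}

Original NTs in T[3,4] deriving "aa": ["A", "B", "S"]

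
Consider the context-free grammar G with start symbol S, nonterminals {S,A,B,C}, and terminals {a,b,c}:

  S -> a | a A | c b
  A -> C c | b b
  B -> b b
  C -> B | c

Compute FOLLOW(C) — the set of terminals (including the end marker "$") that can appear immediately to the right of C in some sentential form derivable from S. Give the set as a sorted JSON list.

Compute FIRST by fixpoint:
pass 1:
  A via A→b b: +{b}
  B via B→b b: +{b}
  C via C→B: +{b}
  C via C→c: +{c}
  S via S→a: +{a}
  S via S→c b: +{c}
  S: {a,c}  A: {b}  B: {b}  C: {b,c}
pass 2:
  A via A→C c: +{c}
  S: {a,c}  A: {b,c}  B: {b}  C: {b,c}
pass 3: — fixpoint
  S: {a,c}  A: {b,c}  B: {b}  C: {b,c}

FOLLOW iteration:
seed FOLLOW(S) with $
iter 1:
  A→C c: FOLLOW(C) ⊇ FIRST(c) = {c}; new: +{c}
  C→B: FOLLOW(B) ⊇ FOLLOW(C) ⊇ {c}; new: +{c}
  S→a A: FOLLOW(A) ⊇ FOLLOW(S) ⊇ {$}; new: +{$}
  S: {$}  A: {$}  B: {c}  C: {c}
iter 2: done
  S: {$}  A: {$}  B: {c}  C: {c}

FOLLOW(C) = ["c"]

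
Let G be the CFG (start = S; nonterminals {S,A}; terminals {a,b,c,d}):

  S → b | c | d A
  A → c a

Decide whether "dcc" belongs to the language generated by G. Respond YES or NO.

CNF form of G:
  S -> T2 A | b | c
  A -> T0 T1
  T0 -> c
  T1 -> a
  T2 -> d

CYK fill:
  cell(0,0) d: {T2}  orig:{}
  cell(1,1) c: {S,T0}  orig:{S}
  cell(2,2) c: {S,T0}  orig:{S}
  cell(0,1) dc: ∅
  cell(1,2) cc: ∅
  cell(0,2) dcc: ∅

S ∉ T[0,2] ⇒ NO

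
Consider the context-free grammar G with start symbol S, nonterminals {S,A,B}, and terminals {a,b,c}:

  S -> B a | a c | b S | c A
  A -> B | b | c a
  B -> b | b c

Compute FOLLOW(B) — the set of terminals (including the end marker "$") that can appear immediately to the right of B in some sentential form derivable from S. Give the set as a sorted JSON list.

FIRST sets, iterate to fixpoint:
round 1:
  A via A→b: +{b}
  A via A→c a: +{c}
  B via B→b: +{b}
  S via S→B a: +{b}
  S via S→a c: +{a}
  S via S→c A: +{c}
  FIRST(S)={a,b,c}  FIRST(A)={b,c}  FIRST(B)={b}
round 2: — fixpoint
  FIRST(S)={a,b,c}  FIRST(A)={b,c}  FIRST(B)={b}

FOLLOW iteration:
FOLLOW(S) := {$}
pass 1:
  S→B a: FOLLOW(B) ⊇ FIRST(a) = {a}; new: +{a}
  S→c A: FOLLOW(A) ⊇ FOLLOW(S) ⊇ {$}; new: +{$}
  FOLLOW(S)={$}  FOLLOW(A)={$}  FOLLOW(B)={a}
pass 2:
  A→B: FOLLOW(B) ⊇ FOLLOW(A) ⊇ {$}; new: +{$}
  FOLLOW(S)={$}  FOLLOW(A)={$}  FOLLOW(B)={$,a}
pass 3: done
  FOLLOW(S)={$}  FOLLOW(A)={$}  FOLLOW(B)={$,a}

FOLLOW(B) = ["$", "a"]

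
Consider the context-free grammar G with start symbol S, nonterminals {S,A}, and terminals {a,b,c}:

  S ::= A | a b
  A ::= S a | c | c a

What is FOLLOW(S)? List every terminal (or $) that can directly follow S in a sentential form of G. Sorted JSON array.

FIRST iteration:
[1]
  A via A→c: +{c}
  S via S→A: +{c}
  S via S→a b: +{a}
  FIRST(S)={a,c}  FIRST(A)={c}
[2]
  A via A→S a: +{a}
  FIRST(S)={a,c}  FIRST(A)={a,c}
[3] done
  FIRST(S)={a,c}  FIRST(A)={a,c}

Compute FOLLOW by fixpoint:
FOLLOW(S) := {$}
iter 1:
  A→S a: FOLLOW(S) ⊇ FIRST(a) = {a}; new: +{a}
  S→A: FOLLOW(A) ⊇ FOLLOW(S) ⊇ {$,a}; new: +{$,a}
  FOLLOW[S]={$,a}  FOLLOW[A]={$,a}
iter 2: — fixpoint
  FOLLOW[S]={$,a}  FOLLOW[A]={$,a}

FOLLOW(S) = ["$", "a"]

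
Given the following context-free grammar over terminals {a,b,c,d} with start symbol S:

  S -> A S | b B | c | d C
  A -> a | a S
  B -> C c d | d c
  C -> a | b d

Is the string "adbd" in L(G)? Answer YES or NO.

Convert to CNF:
  S -> A S | T2 C | T3 B | c
  A -> T0 S | a
  B -> C X4 | T2 T1
  C -> T3 T2 | a
  T0 -> a
  T1 -> c
  T2 -> d
  T3 -> b
  X4 -> T1 T2

CYK fill:
  [0..0]={A,C,T0}  "a"  orig:{A,C}
  [1..1]={T2}  "d"  orig:{}
  [2..2]={T3}  "b"  orig:{}
  [3..3]={T2}  "d"  orig:{}
  [0..1]=∅  "ad"
  [1..2]=∅  "db"
  [2..3]={C}  "bd"
  [0..2]=∅  "adb"
  [1..3]={S}  "dbd"
  [0..3]={A,S}  "adbd"

S ∈ T[0,3] ⇒ YES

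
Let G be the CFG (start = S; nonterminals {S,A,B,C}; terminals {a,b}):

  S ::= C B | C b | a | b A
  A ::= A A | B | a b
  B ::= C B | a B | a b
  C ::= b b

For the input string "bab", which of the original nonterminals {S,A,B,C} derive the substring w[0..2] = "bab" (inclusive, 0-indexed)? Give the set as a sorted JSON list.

CNF form of G:
  S -> C B | C T1 | T1 A | a
  A -> A A | C B | T0 B | T0 T1
  B -> C B | T0 B | T0 T1
  C -> T1 T1
  T0 -> a
  T1 -> b

CYK table (by increasing span) — only the sub-triangle for w[0..2]:
  [0..0]={T1}  "b"  orig:{}
  [1..1]={S,T0}  "a"  orig:{S}
  [2..2]={T1}  "b"  orig:{}
  [0..1]=∅  "ba"
  [1..2]={A,B}  "ab"
  [0..2]={S}  "bab"

Original NTs in T[0,2] deriving "bab": ["S"]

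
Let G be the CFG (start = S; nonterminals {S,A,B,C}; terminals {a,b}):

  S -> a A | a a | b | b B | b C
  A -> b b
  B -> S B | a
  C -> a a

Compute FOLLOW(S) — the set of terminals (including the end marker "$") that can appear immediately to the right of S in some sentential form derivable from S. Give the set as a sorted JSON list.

Compute FIRST by fixpoint:
iter 1:
  A via A→b b: +{b}
  B via B→a: +{a}
  C via C→a a: +{a}
  S via S→a A: +{a}
  S via S→b: +{b}
  FIRST(S)={a,b}  FIRST(A)={b}  FIRST(B)={a}  FIRST(C)={a}
iter 2:
  B via B→S B: +{b}
  FIRST(S)={a,b}  FIRST(A)={b}  FIRST(B)={a,b}  FIRST(C)={a}
iter 3: (stable)
  FIRST(S)={a,b}  FIRST(A)={b}  FIRST(B)={a,b}  FIRST(C)={a}

FOLLOW iteration:
initialize: $ ∈ FOLLOW(S)
pass 1:
  B→S B: FOLLOW(S) ⊇ FIRST(B) = {a,b}; new: +{a,b}
  S→a A: FOLLOW(A) ⊇ FOLLOW(S) ⊇ {$,a,b}; new: +{$,a,b}
  S→b B: FOLLOW(B) ⊇ FOLLOW(S) ⊇ {$,a,b}; new: +{$,a,b}
  S→b C: FOLLOW(C) ⊇ FOLLOW(S) ⊇ {$,a,b}; new: +{$,a,b}
  S: {$,a,b}  A: {$,a,b}  B: {$,a,b}  C: {$,a,b}
pass 2: done
  S: {$,a,b}  A: {$,a,b}  B: {$,a,b}  C: {$,a,b}

FOLLOW(S) = ["$", "a", "b"]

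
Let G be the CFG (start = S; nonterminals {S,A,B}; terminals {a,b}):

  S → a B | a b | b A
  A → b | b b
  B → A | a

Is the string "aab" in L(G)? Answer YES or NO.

Convert to CNF:
  S -> T0 A | T1 B | T1 T0
  A -> T0 T0 | b
  B -> T0 T0 | a | b
  T0 -> b
  T1 -> a

CYK table (by increasing span):
  T[0,0] 'a' = {B,T1}  orig:{B}
  T[1,1] 'a' = {B,T1}  orig:{B}
  T[2,2] 'b' = {A,B,T0}  orig:{A,B}
  T[0,1] 'aa' = {S}
  T[1,2] 'ab' = {S}
  T[0,2] 'aab' = ∅

S ∉ T[0,2] ⇒ NO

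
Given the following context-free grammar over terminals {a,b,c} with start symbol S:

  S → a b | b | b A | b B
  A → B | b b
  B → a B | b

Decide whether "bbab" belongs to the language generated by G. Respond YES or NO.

CNF form of G:
  S -> T0 T1 | T1 A | T1 B | b
  A -> T0 B | T1 T1 | b
  B -> T0 B | b
  T0 -> a
  T1 -> b

CYK fill:
  T[0,0] 'b' = {A,B,S,T1}  orig:{A,B,S}
  T[1,1] 'b' = {A,B,S,T1}  orig:{A,B,S}
  T[2,2] 'a' = {T0}  orig:{}
  T[3,3] 'b' = {A,B,S,T1}  orig:{A,B,S}
  T[0,1] 'bb' = {A,S}
  T[1,2] 'ba' = ∅
  T[2,3] 'ab' = {A,B,S}
  T[0,2] 'bba' = ∅
  T[1,3] 'bab' = {S}
  T[0,3] 'bbab' = ∅

S ∉ T[0,3] ⇒ NO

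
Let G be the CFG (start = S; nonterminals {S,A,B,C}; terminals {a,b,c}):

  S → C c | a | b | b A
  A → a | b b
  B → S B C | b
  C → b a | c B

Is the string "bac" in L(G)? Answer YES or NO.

CNF form of G:
  S -> C T2 | T0 A | a | b
  A -> T0 T0 | a
  B -> S X3 | b
  C -> T0 T1 | T2 B
  T0 -> b
  T1 -> a
  T2 -> c
  X3 -> B C

CYK table (by increasing span):
  [0..0]={B,S,T0}  "b"  orig:{B,S}
  [1..1]={A,S,T1}  "a"  orig:{A,S}
  [2..2]={T2}  "c"  orig:{}
  [0..1]={C,S}  "ba"
  [1..2]=∅  "ac"
  [0..2]={S}  "bac"

S ∈ T[0,2] ⇒ YES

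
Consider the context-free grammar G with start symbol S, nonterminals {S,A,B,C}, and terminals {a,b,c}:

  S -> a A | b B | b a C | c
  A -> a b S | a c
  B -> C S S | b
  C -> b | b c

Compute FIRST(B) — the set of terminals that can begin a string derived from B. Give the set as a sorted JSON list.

FIRST sets, iterate to fixpoint:
pass 1:
  A via A→a b S: +{a}
  B via B→b: +{b}
  C via C→b: +{b}
  S via S→a A: +{a}
  S via S→b B: +{b}
  S via S→c: +{c}
  FIRST(S)={a,b,c}  FIRST(A)={a}  FIRST(B)={b}  FIRST(C)={b}
pass 2: (no change)
  FIRST(S)={a,b,c}  FIRST(A)={a}  FIRST(B)={b}  FIRST(C)={b}

FIRST(B) = ["b"]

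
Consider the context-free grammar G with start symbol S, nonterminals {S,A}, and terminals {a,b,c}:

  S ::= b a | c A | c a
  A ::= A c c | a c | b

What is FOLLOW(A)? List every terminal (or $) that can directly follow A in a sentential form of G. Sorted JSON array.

Compute FIRST by fixpoint:
iter 1:
  A via A→a c: +{a}
  A via A→b: +{b}
  S via S→b a: +{b}
  S via S→c A: +{c}
  FIRST(S)={b,c}  FIRST(A)={a,b}
iter 2: (no change)
  FIRST(S)={b,c}  FIRST(A)={a,b}

Compute FOLLOW by fixpoint:
FOLLOW(S) := {$}
iter 1:
  A→A c c: FOLLOW(A) ⊇ FIRST(c) = {c}; new: +{c}
  S→c A: FOLLOW(A) ⊇ FOLLOW(S) ⊇ {$}; new: +{$}
  FOLLOW[S]={$}  FOLLOW[A]={$,c}
iter 2: (no change)
  FOLLOW[S]={$}  FOLLOW[A]={$,c}

FOLLOW(A) = ["$", "c"]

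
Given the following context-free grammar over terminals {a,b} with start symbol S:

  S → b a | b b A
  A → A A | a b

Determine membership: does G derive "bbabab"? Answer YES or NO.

Convert to CNF:
  S -> T1 T0 | T1 X2
  A -> A A | T0 T1
  T0 -> a
  T1 -> b
  X2 -> T1 A

Fill CYK table bottom-up:
  [0..0]={T1}  "b"  orig:{}
  [1..1]={T1}  "b"  orig:{}
  [2..2]={T0}  "a"  orig:{}
  [3..3]={T1}  "b"  orig:{}
  [4..4]={T0}  "a"  orig:{}
  [5..5]={T1}  "b"  orig:{}
  [0..1]=∅  "bb"
  [1..2]={S}  "ba"
  [2..3]={A}  "ab"
  [3..4]={S}  "ba"
  [4..5]={A}  "ab"
  [0..2]=∅  "bba"
  [1..3]={X2}  "bab"  orig:{}
  [2..4]=∅  "aba"
  [3..5]={X2}  "bab"  orig:{}
  [0..3]={S}  "bbab"
  [1..4]=∅  "baba"
  [2..5]={A}  "abab"
  [0..4]=∅  "bbaba"
  [1..5]={X2}  "babab"  orig:{}
  [0..5]={S}  "bbabab"

S ∈ T[0,5] ⇒ YES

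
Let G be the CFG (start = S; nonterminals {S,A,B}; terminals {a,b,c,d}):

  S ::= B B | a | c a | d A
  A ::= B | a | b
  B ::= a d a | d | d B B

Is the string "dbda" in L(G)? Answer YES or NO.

Convert to CNF:
  S -> B B | T1 A | T2 T0 | a
  A -> T0 X3 | T1 X4 | a | b | d
  B -> T0 X5 | T1 X6 | d
  T0 -> a
  T1 -> d
  T2 -> c
  X3 -> T1 T0
  X4 -> B B
  X5 -> T1 T0
  X6 -> B B

CYK fill:
  T[0,0] 'd' = {A,B,T1}  orig:{A,B}
  T[1,1] 'b' = {A}
  T[2,2] 'd' = {A,B,T1}  orig:{A,B}
  T[3,3] 'a' = {A,S,T0}  orig:{A,S}
  T[0,1] 'db' = {S}
  T[1,2] 'bd' = ∅
  T[2,3] 'da' = {S,X3,X5}  orig:{S}
  T[0,2] 'dbd' = ∅
  T[1,3] 'bda' = ∅
  T[0,3] 'dbda' = ∅

S ∉ T[0,3] ⇒ NO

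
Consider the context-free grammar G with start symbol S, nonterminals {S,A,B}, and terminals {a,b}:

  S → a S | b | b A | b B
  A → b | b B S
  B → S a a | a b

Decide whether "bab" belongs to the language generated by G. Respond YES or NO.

CNF form of G:
  S -> T0 A | T0 B | T1 S | b
  A -> T0 X2 | b
  B -> S X3 | T1 T0
  T0 -> b
  T1 -> a
  X2 -> B S
  X3 -> T1 T1

CYK fill:
  cell(0,0) b: {A,S,T0}  orig:{A,S}
  cell(1,1) a: {T1}  orig:{}
  cell(2,2) b: {A,S,T0}  orig:{A,S}
  cell(0,1) ba: ∅
  cell(1,2) ab: {B,S}
  cell(0,2) bab: {S}

S ∈ T[0,2] ⇒ YES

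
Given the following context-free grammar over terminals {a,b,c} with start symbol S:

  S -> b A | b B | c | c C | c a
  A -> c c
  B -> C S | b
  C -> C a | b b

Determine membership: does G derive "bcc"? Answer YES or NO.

CNF form of G:
  S -> T0 C | T0 T1 | T2 A | T2 B | c
  A -> T0 T0
  B -> C S | b
  C -> C T1 | T2 T2
  T0 -> c
  T1 -> a
  T2 -> b

Fill CYK table bottom-up:
  cell(0,0) b: {B,T2}  orig:{B}
  cell(1,1) c: {S,T0}  orig:{S}
  cell(2,2) c: {S,T0}  orig:{S}
  cell(0,1) bc: ∅
  cell(1,2) cc: {A}
  cell(0,2) bcc: {S}

S ∈ T[0,2] ⇒ YES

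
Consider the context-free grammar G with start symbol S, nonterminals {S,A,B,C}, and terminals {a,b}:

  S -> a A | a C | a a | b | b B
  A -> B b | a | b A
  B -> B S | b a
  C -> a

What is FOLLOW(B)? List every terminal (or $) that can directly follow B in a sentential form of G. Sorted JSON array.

FIRST iteration:
[1]
  A via A→a: +{a}
  A via A→b A: +{b}
  B via B→b a: +{b}
  C via C→a: +{a}
  S via S→a A: +{a}
  S via S→b: +{b}
  FIRST[S]={a,b}  FIRST[A]={a,b}  FIRST[B]={b}  FIRST[C]={a}
[2] — fixpoint
  FIRST[S]={a,b}  FIRST[A]={a,b}  FIRST[B]={b}  FIRST[C]={a}

Compute FOLLOW by fixpoint:
seed FOLLOW(S) with $
[1]
  A→B b: FOLLOW(B) ⊇ FIRST(b) = {b}; new: +{b}
  B→B S: FOLLOW(B) ⊇ FIRST(S) = {a,b}; new: +{a}
  B→B S: FOLLOW(S) ⊇ FOLLOW(B) ⊇ {a,b}; new: +{a,b}
  S→a A: FOLLOW(A) ⊇ FOLLOW(S) ⊇ {$,a,b}; new: +{$,a,b}
  S→a C: FOLLOW(C) ⊇ FOLLOW(S) ⊇ {$,a,b}; new: +{$,a,b}
  S→b B: FOLLOW(B) ⊇ FOLLOW(S) ⊇ {$,a,b}; new: +{$}
  S: {$,a,b}  A: {$,a,b}  B: {$,a,b}  C: {$,a,b}
[2] (stable)
  S: {$,a,b}  A: {$,a,b}  B: {$,a,b}  C: {$,a,b}

FOLLOW(B) = ["$", "a", "b"]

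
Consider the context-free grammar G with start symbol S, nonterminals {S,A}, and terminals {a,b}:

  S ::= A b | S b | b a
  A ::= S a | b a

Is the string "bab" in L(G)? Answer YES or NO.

Convert to CNF:
  S -> A T1 | S T1 | T1 T0
  A -> S T0 | T1 T0
  T0 -> a
  T1 -> b

Fill CYK table bottom-up:
  cell(0,0) b: {T1}  orig:{}
  cell(1,1) a: {T0}  orig:{}
  cell(2,2) b: {T1}  orig:{}
  cell(0,1) ba: {A,S}
  cell(1,2) ab: ∅
  cell(0,2) bab: {S}

S ∈ T[0,2] ⇒ YES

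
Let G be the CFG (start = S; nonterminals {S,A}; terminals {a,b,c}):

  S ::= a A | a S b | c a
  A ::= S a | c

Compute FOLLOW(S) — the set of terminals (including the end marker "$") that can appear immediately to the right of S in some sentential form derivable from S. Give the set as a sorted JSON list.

FIRST iteration:
round 1:
  A via A→c: +{c}
  S via S→a A: +{a}
  S via S→c a: +{c}
  FIRST(S)={a,c}  FIRST(A)={c}
round 2:
  A via A→S a: +{a}
  FIRST(S)={a,c}  FIRST(A)={a,c}
round 3: (no change)
  FIRST(S)={a,c}  FIRST(A)={a,c}

FOLLOW iteration:
seed FOLLOW(S) with $
iter 1:
  A→S a: FOLLOW(S) ⊇ FIRST(a) = {a}; new: +{a}
  S→a A: FOLLOW(A) ⊇ FOLLOW(S) ⊇ {$,a}; new: +{$,a}
  S→a S b: FOLLOW(S) ⊇ FIRST(b) = {b}; new: +{b}
  S: {$,a,b}  A: {$,a}
iter 2:
  S→a A: FOLLOW(A) ⊇ FOLLOW(S) ⊇ {$,a,b}; new: +{b}
  S: {$,a,b}  A: {$,a,b}
iter 3: (no change)
  S: {$,a,b}  A: {$,a,b}

FOLLOW(S) = ["$", "a", "b"]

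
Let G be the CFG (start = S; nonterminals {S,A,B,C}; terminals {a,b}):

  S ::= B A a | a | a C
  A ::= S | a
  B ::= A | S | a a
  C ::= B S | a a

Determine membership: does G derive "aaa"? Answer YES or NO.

CNF form of G:
  S -> B X3 | T0 C | a
  A -> B X1 | T0 C | a
  B -> B X2 | T0 C | T0 T0 | a
  C -> B S | T0 T0
  T0 -> a
  X1 -> A T0
  X2 -> A T0
  X3 -> A T0

CYK fill:
  cell(0,0) a: {A,B,S,T0}  orig:{A,B,S}
  cell(1,1) a: {A,B,S,T0}  orig:{A,B,S}
  cell(2,2) a: {A,B,S,T0}  orig:{A,B,S}
  cell(0,1) aa: {B,C,X1,X2,X3}  orig:{B,C}
  cell(1,2) aa: {B,C,X1,X2,X3}  orig:{B,C}
  cell(0,2) aaa: {A,B,C,S}

S ∈ T[0,2] ⇒ YES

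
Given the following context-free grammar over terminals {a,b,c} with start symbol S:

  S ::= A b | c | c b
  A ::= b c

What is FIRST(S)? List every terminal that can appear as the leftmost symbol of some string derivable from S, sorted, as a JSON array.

Compute FIRST by fixpoint:
iter 1:
  A via A→b c: +{b}
  S via S→A b: +{b}
  S via S→c: +{c}
  S: {b,c}  A: {b}
iter 2: (stable)
  S: {b,c}  A: {b}

FIRST(S) = ["b", "c"]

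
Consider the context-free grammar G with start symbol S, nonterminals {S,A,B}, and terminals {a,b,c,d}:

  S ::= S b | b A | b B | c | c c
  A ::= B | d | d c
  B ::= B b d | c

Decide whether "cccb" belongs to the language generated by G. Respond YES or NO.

CNF form of G:
  S -> S T0 | T0 A | T0 B | T2 T2 | c
  A -> B X3 | T1 T2 | c | d
  B -> B X4 | c
  T0 -> b
  T1 -> d
  T2 -> c
  X3 -> T0 T1
  X4 -> T0 T1

Fill CYK table bottom-up:
  [0..0]={A,B,S,T2}  "c"  orig:{A,B,S}
  [1..1]={A,B,S,T2}  "c"  orig:{A,B,S}
  [2..2]={A,B,S,T2}  "c"  orig:{A,B,S}
  [3..3]={T0}  "b"  orig:{}
  [0..1]={S}  "cc"
  [1..2]={S}  "cc"
  [2..3]={S}  "cb"
  [0..2]=∅  "ccc"
  [1..3]={S}  "ccb"
  [0..3]=∅  "cccb"

S ∉ T[0,3] ⇒ NO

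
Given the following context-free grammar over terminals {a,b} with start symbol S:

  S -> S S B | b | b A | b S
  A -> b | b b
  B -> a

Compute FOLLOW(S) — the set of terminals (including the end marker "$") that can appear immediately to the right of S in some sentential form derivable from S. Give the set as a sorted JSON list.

FIRST iteration:
round 1:
  A via A→b: +{b}
  B via B→a: +{a}
  S via S→b: +{b}
  FIRST[S]={b}  FIRST[A]={b}  FIRST[B]={a}
round 2: (stable)
  FIRST[S]={b}  FIRST[A]={b}  FIRST[B]={a}

FOLLOW iteration:
seed FOLLOW(S) with $
round 1:
  S→S S B: FOLLOW(S) ⊇ FIRST(S) = {b}; new: +{b}
  S→S S B: FOLLOW(S) ⊇ FIRST(B) = {a}; new: +{a}
  S→S S B: FOLLOW(B) ⊇ FOLLOW(S) ⊇ {$,a,b}; new: +{$,a,b}
  S→b A: FOLLOW(A) ⊇ FOLLOW(S) ⊇ {$,a,b}; new: +{$,a,b}
  FOLLOW[S]={$,a,b}  FOLLOW[A]={$,a,b}  FOLLOW[B]={$,a,b}
round 2: done
  FOLLOW[S]={$,a,b}  FOLLOW[A]={$,a,b}  FOLLOW[B]={$,a,b}

FOLLOW(S) = ["$", "a", "b"]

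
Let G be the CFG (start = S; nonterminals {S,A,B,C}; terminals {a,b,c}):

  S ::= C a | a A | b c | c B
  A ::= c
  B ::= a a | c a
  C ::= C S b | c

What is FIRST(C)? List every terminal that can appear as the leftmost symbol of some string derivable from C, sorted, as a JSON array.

FIRST sets, iterate to fixpoint:
pass 1:
  A via A→c: +{c}
  B via B→a a: +{a}
  B via B→c a: +{c}
  C via C→c: +{c}
  S via S→C a: +{c}
  S via S→a A: +{a}
  S via S→b c: +{b}
  FIRST[S]={a,b,c}  FIRST[A]={c}  FIRST[B]={a,c}  FIRST[C]={c}
pass 2: done
  FIRST[S]={a,b,c}  FIRST[A]={c}  FIRST[B]={a,c}  FIRST[C]={c}

FIRST(C) = ["c"]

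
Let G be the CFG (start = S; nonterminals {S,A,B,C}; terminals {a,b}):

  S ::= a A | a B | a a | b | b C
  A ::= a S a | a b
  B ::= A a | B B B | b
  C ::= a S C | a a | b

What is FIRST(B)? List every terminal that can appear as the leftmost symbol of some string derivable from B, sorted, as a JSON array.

FIRST iteration:
round 1:
  A via A→a S a: +{a}
  B via B→A a: +{a}
  B via B→b: +{b}
  C via C→a S C: +{a}
  C via C→b: +{b}
  S via S→a A: +{a}
  S via S→b: +{b}
  FIRST[S]={a,b}  FIRST[A]={a}  FIRST[B]={a,b}  FIRST[C]={a,b}
round 2: — fixpoint
  FIRST[S]={a,b}  FIRST[A]={a}  FIRST[B]={a,b}  FIRST[C]={a,b}

FIRST(B) = ["a", "b"]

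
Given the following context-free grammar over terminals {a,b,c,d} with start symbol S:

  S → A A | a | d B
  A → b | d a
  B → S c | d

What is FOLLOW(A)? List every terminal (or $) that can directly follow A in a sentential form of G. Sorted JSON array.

Compute FIRST by fixpoint:
round 1:
  A via A→b: +{b}
  A via A→d a: +{d}
  B via B→d: +{d}
  S via S→A A: +{b,d}
  S via S→a: +{a}
  FIRST[S]={a,b,d}  FIRST[A]={b,d}  FIRST[B]={d}
round 2:
  B via B→S c: +{a,b}
  FIRST[S]={a,b,d}  FIRST[A]={b,d}  FIRST[B]={a,b,d}
round 3: (stable)
  FIRST[S]={a,b,d}  FIRST[A]={b,d}  FIRST[B]={a,b,d}

Compute FOLLOW by fixpoint:
seed FOLLOW(S) with $
iter 1:
  B→S c: FOLLOW(S) ⊇ FIRST(c) = {c}; new: +{c}
  S→A A: FOLLOW(A) ⊇ FIRST(A) = {b,d}; new: +{b,d}
  S→A A: FOLLOW(A) ⊇ FOLLOW(S) ⊇ {$,c}; new: +{$,c}
  S→d B: FOLLOW(B) ⊇ FOLLOW(S) ⊇ {$,c}; new: +{$,c}
  FOLLOW(S)={$,c}  FOLLOW(A)={$,b,c,d}  FOLLOW(B)={$,c}
iter 2: — fixpoint
  FOLLOW(S)={$,c}  FOLLOW(A)={$,b,c,d}  FOLLOW(B)={$,c}

FOLLOW(A) = ["$", "b", "c", "d"]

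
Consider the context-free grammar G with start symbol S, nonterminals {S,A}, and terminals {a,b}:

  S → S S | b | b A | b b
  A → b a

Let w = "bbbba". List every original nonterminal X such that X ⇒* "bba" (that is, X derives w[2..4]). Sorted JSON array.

CNF form of G:
  S -> S S | T0 A | T0 T0 | b
  A -> T0 T1
  T0 -> b
  T1 -> a

CYK fill — only the sub-triangle for w[2..4]:
  T[2,2] 'b' = {S,T0}  orig:{S}
  T[3,3] 'b' = {S,T0}  orig:{S}
  T[4,4] 'a' = {T1}  orig:{}
  T[2,3] 'bb' = {S}
  T[3,4] 'ba' = {A}
  T[2,4] 'bba' = {S}

Original NTs in T[2,4] deriving "bba": ["S"]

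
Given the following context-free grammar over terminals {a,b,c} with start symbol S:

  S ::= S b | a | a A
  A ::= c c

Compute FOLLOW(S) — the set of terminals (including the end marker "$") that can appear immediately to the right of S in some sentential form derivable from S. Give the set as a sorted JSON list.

Compute FIRST by fixpoint:
[1]
  A via A→c c: +{c}
  S via S→a: +{a}
  S: {a}  A: {c}
[2] done
  S: {a}  A: {c}

FOLLOW sets:
FOLLOW(S) := {$}
[1]
  S→S b: FOLLOW(S) ⊇ FIRST(b) = {b}; new: +{b}
  S→a A: FOLLOW(A) ⊇ FOLLOW(S) ⊇ {$,b}; new: +{$,b}
  FOLLOW[S]={$,b}  FOLLOW[A]={$,b}
[2] — fixpoint
  FOLLOW[S]={$,b}  FOLLOW[A]={$,b}

FOLLOW(S) = ["$", "b"]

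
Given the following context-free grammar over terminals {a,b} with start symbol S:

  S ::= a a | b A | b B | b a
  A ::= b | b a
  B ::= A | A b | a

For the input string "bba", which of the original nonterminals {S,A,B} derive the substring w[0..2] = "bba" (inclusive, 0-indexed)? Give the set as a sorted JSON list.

CNF form of G:
  S -> T0 A | T0 B | T0 T1 | T1 T1
  A -> T0 T1 | b
  B -> A T0 | T0 T1 | a | b
  T0 -> b
  T1 -> a

CYK fill (cells [i..j] with 0 ≤ i ≤ j ≤ 2 only):
  T[0,0] 'b' = {A,B,T0}  orig:{A,B}
  T[1,1] 'b' = {A,B,T0}  orig:{A,B}
  T[2,2] 'a' = {B,T1}  orig:{B}
  T[0,1] 'bb' = {B,S}
  T[1,2] 'ba' = {A,B,S}
  T[0,2] 'bba' = {S}

Original NTs in T[0,2] deriving "bba": ["S"]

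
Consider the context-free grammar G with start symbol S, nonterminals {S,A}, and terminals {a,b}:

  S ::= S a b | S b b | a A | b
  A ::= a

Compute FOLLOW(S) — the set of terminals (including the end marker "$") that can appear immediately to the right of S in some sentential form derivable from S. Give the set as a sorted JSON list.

Compute FIRST by fixpoint:
iter 1:
  A via A→a: +{a}
  S via S→a A: +{a}
  S via S→b: +{b}
  S: {a,b}  A: {a}
iter 2: (stable)
  S: {a,b}  A: {a}

Compute FOLLOW by fixpoint:
seed FOLLOW(S) with $
[1]
  S→S a b: FOLLOW(S) ⊇ FIRST(a) = {a}; new: +{a}
  S→S b b: FOLLOW(S) ⊇ FIRST(b) = {b}; new: +{b}
  S→a A: FOLLOW(A) ⊇ FOLLOW(S) ⊇ {$,a,b}; new: +{$,a,b}
  FOLLOW(S)={$,a,b}  FOLLOW(A)={$,a,b}
[2] done
  FOLLOW(S)={$,a,b}  FOLLOW(A)={$,a,b}

FOLLOW(S) = ["$", "a", "b"]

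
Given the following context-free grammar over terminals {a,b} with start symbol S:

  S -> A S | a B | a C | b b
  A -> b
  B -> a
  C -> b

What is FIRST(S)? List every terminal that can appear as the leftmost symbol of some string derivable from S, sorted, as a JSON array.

Compute FIRST by fixpoint:
[1]
  A via A→b: +{b}
  B via B→a: +{a}
  C via C→b: +{b}
  S via S→A S: +{b}
  S via S→a B: +{a}
  FIRST[S]={a,b}  FIRST[A]={b}  FIRST[B]={a}  FIRST[C]={b}
[2] done
  FIRST[S]={a,b}  FIRST[A]={b}  FIRST[B]={a}  FIRST[C]={b}

FIRST(S) = ["a", "b"]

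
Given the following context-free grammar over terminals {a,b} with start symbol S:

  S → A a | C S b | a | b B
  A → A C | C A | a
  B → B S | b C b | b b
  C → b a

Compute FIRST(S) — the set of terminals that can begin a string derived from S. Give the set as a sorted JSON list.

FIRST sets, iterate to fixpoint:
round 1:
  A via A→a: +{a}
  B via B→b C b: +{b}
  C via C→b a: +{b}
  S via S→A a: +{a}
  S via S→C S b: +{b}
  S: {a,b}  A: {a}  B: {b}  C: {b}
round 2:
  A via A→C A: +{b}
  S: {a,b}  A: {a,b}  B: {b}  C: {b}
round 3: done
  S: {a,b}  A: {a,b}  B: {b}  C: {b}

FIRST(S) = ["a", "b"]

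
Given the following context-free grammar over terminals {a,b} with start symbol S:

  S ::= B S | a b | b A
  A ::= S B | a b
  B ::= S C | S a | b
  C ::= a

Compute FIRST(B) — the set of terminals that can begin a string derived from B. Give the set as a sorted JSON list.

Compute FIRST by fixpoint:
iter 1:
  A via A→a b: +{a}
  B via B→b: +{b}
  C via C→a: +{a}
  S via S→B S: +{b}
  S via S→a b: +{a}
  FIRST(S)={a,b}  FIRST(A)={a}  FIRST(B)={b}  FIRST(C)={a}
iter 2:
  A via A→S B: +{b}
  B via B→S C: +{a}
  FIRST(S)={a,b}  FIRST(A)={a,b}  FIRST(B)={a,b}  FIRST(C)={a}
iter 3: done
  FIRST(S)={a,b}  FIRST(A)={a,b}  FIRST(B)={a,b}  FIRST(C)={a}

FIRST(B) = ["a", "b"]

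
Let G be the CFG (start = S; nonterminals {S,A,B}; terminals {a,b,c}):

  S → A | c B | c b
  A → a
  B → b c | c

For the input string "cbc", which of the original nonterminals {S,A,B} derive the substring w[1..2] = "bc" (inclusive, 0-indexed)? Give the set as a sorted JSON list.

Convert to CNF:
  S -> T1 B | T1 T0 | a
  A -> a
  B -> T0 T1 | c
  T0 -> b
  T1 -> c

Fill CYK table bottom-up — only the sub-triangle for w[1..2]:
  cell(1,1) b: {T0}  orig:{}
  cell(2,2) c: {B,T1}  orig:{B}
  cell(1,2) bc: {B}

Original NTs in T[1,2] deriving "bc": ["B"]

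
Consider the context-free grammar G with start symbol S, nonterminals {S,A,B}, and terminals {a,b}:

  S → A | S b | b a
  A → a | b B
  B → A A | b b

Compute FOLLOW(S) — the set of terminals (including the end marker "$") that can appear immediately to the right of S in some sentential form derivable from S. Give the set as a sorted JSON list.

Compute FIRST by fixpoint:
iter 1:
  A via A→a: +{a}
  A via A→b B: +{b}
  B via B→A A: +{a,b}
  S via S→A: +{a,b}
  FIRST(S)={a,b}  FIRST(A)={a,b}  FIRST(B)={a,b}
iter 2: (no change)
  FIRST(S)={a,b}  FIRST(A)={a,b}  FIRST(B)={a,b}

FOLLOW sets:
seed FOLLOW(S) with $
round 1:
  B→A A: FOLLOW(A) ⊇ FIRST(A) = {a,b}; new: +{a,b}
  S→A: FOLLOW(A) ⊇ FOLLOW(S) ⊇ {$}; new: +{$}
  S→S b: FOLLOW(S) ⊇ FIRST(b) = {b}; new: +{b}
  S: {$,b}  A: {$,a,b}  B: {}
round 2:
  A→b B: FOLLOW(B) ⊇ FOLLOW(A) ⊇ {$,a,b}; new: +{$,a,b}
  S: {$,b}  A: {$,a,b}  B: {$,a,b}
round 3: done
  S: {$,b}  A: {$,a,b}  B: {$,a,b}

FOLLOW(S) = ["$", "b"]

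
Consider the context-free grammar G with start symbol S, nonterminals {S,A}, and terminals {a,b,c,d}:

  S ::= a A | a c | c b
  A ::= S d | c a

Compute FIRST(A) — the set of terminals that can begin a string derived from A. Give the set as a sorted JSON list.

FIRST sets, iterate to fixpoint:
pass 1:
  A via A→c a: +{c}
  S via S→a A: +{a}
  S via S→c b: +{c}
  S: {a,c}  A: {c}
pass 2:
  A via A→S d: +{a}
  S: {a,c}  A: {a,c}
pass 3: (no change)
  S: {a,c}  A: {a,c}

FIRST(A) = ["a", "c"]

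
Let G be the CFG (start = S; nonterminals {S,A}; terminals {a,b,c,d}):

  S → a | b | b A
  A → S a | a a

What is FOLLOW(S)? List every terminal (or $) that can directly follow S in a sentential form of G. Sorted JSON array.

Compute FIRST by fixpoint:
round 1:
  A via A→a a: +{a}
  S via S→a: +{a}
  S via S→b: +{b}
  FIRST[S]={a,b}  FIRST[A]={a}
round 2:
  A via A→S a: +{b}
  FIRST[S]={a,b}  FIRST[A]={a,b}
round 3: (no change)
  FIRST[S]={a,b}  FIRST[A]={a,b}

FOLLOW iteration:
FOLLOW(S) := {$}
round 1:
  A→S a: FOLLOW(S) ⊇ FIRST(a) = {a}; new: +{a}
  S→b A: FOLLOW(A) ⊇ FOLLOW(S) ⊇ {$,a}; new: +{$,a}
  FOLLOW[S]={$,a}  FOLLOW[A]={$,a}
round 2: done
  FOLLOW[S]={$,a}  FOLLOW[A]={$,a}

FOLLOW(S) = ["$", "a"]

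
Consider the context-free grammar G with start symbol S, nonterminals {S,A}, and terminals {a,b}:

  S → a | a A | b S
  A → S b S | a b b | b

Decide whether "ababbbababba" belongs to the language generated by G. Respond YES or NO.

CNF form of G:
  S -> T0 S | T1 A | a
  A -> S X2 | T1 X3 | b
  T0 -> b
  T1 -> a
  X2 -> T0 S
  X3 -> T0 T0

CYK table (by increasing span):
  T[0,0] 'a' = {S,T1}  orig:{S}
  T[1,1] 'b' = {A,T0}  orig:{A}
  T[2,2] 'a' = {S,T1}  orig:{S}
  T[3,3] 'b' = {A,T0}  orig:{A}
  T[4,4] 'b' = {A,T0}  orig:{A}
  T[5,5] 'b' = {A,T0}  orig:{A}
  T[6,6] 'a' = {S,T1}  orig:{S}
  T[7,7] 'b' = {A,T0}  orig:{A}
  T[8,8] 'a' = {S,T1}  orig:{S}
  T[9,9] 'b' = {A,T0}  orig:{A}
  T[10,10] 'b' = {A,T0}  orig:{A}
  T[11,11] 'a' = {S,T1}  orig:{S}
  T[0,1] 'ab' = {S}
  T[1,2] 'ba' = {S,X2}  orig:{S}
  T[2,3] 'ab' = {S}
  T[3,4] 'bb' = {X3}  orig:{}
  T[4,5] 'bb' = {X3}  orig:{}
  T[5,6] 'ba' = {S,X2}  orig:{S}
  T[6,7] 'ab' = {S}
  T[7,8] 'ba' = {S,X2}  orig:{S}
  T[8,9] 'ab' = {S}
  T[9,10] 'bb' = {X3}  orig:{}
  T[10,11] 'ba' = {S,X2}  orig:{S}
  T[0,2] 'aba' = {A}
  T[1,3] 'bab' = {S,X2}  orig:{S}
  T[2,4] 'abb' = {A}
  T[3,5] 'bbb' = ∅
  T[4,6] 'bba' = {S,X2}  orig:{S}
  T[5,7] 'bab' = {S,X2}  orig:{S}
  T[6,8] 'aba' = {A}
  T[7,9] 'bab' = {S,X2}  orig:{S}
  T[8,10] 'abb' = {A}
  T[9,11] 'bba' = {S,X2}  orig:{S}
  T[0,3] 'abab' = {A}
  T[1,4] 'babb' = ∅
  T[2,5] 'abbb' = ∅
  T[3,6] 'bbba' = {S,X2}  orig:{S}
  T[4,7] 'bbab' = {S,X2}  orig:{S}
  T[5,8] 'baba' = {A}
  T[6,9] 'abab' = {A}
  T[7,10] 'babb' = ∅
  T[8,11] 'abba' = {A}
  T[0,4] 'ababb' = ∅
  T[1,5] 'babbb' = ∅
  T[2,6] 'abbba' = {A}
  T[3,7] 'bbbab' = {S,X2}  orig:{S}
  T[4,8] 'bbaba' = {A}
  T[5,9] 'babab' = {A}
  T[6,10] 'ababb' = ∅
  T[7,11] 'babba' = {A}
  T[0,5] 'ababbb' = ∅
  T[1,6] 'babbba' = {A}
  T[2,7] 'abbbab' = {A}
  T[3,8] 'bbbaba' = {A}
  T[4,9] 'bbabab' = {A}
  T[5,10] 'bababb' = ∅
  T[6,11] 'ababba' = {S}
  T[0,6] 'ababbba' = {S}
  T[1,7] 'babbbab' = {A}
  T[2,8] 'abbbaba' = {S}
  T[3,9] 'bbbabab' = {A}
  T[4,10] 'bbababb' = ∅
  T[5,11] 'bababba' = {S,X2}  orig:{S}
  T[0,7] 'ababbbab' = {S}
  T[1,8] 'babbbaba' = {S,X2}  orig:{S}
  T[2,9] 'abbbabab' = {S}
  T[3,10] 'bbbababb' = ∅
  T[4,11] 'bbababba' = {S,X2}  orig:{S}
  T[0,8] 'ababbbaba' = {A}
  T[1,9] 'babbbabab' = {S,X2}  orig:{S}
  T[2,10] 'abbbababb' = ∅
  T[3,11] 'bbbababba' = {S,X2}  orig:{S}
  T[0,9] 'ababbbabab' = {A}
  T[1,10] 'babbbababb' = ∅
  T[2,11] 'abbbababba' = {A}
  T[0,10] 'ababbbababb' = ∅
  T[1,11] 'babbbababba' = {A}
  T[0,11] 'ababbbababba' = {S}

S ∈ T[0,11] ⇒ YES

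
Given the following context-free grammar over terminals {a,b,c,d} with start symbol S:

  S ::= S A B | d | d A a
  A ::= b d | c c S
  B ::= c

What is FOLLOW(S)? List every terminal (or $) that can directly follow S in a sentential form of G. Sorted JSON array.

FIRST iteration:
round 1:
  A via A→b d: +{b}
  A via A→c c S: +{c}
  B via B→c: +{c}
  S via S→d: +{d}
  S: {d}  A: {b,c}  B: {c}
round 2: — fixpoint
  S: {d}  A: {b,c}  B: {c}

FOLLOW iteration:
initialize: $ ∈ FOLLOW(S)
[1]
  S→S A B: FOLLOW(S) ⊇ FIRST(A) = {b,c}; new: +{b,c}
  S→S A B: FOLLOW(A) ⊇ FIRST(B) = {c}; new: +{c}
  S→S A B: FOLLOW(B) ⊇ FOLLOW(S) ⊇ {$,b,c}; new: +{$,b,c}
  S→d A a: FOLLOW(A) ⊇ FIRST(a) = {a}; new: +{a}
  FOLLOW(S)={$,b,c}  FOLLOW(A)={a,c}  FOLLOW(B)={$,b,c}
[2]
  A→c c S: FOLLOW(S) ⊇ FOLLOW(A) ⊇ {a,c}; new: +{a}
  S→S A B: FOLLOW(B) ⊇ FOLLOW(S) ⊇ {$,a,b,c}; new: +{a}
  FOLLOW(S)={$,a,b,c}  FOLLOW(A)={a,c}  FOLLOW(B)={$,a,b,c}
[3] (no change)
  FOLLOW(S)={$,a,b,c}  FOLLOW(A)={a,c}  FOLLOW(B)={$,a,b,c}

FOLLOW(S) = ["$", "a", "b", "c"]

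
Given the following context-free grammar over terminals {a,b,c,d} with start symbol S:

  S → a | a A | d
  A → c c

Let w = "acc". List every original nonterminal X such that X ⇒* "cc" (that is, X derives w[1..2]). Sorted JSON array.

CNF form of G:
  S -> T1 A | a | d
  A -> T0 T0
  T0 -> c
  T1 -> a

Fill CYK table bottom-up, restricted to cells inside w[1..2]:
  cell(1,1) c: {T0}  orig:{}
  cell(2,2) c: {T0}  orig:{}
  cell(1,2) cc: {A}

Original NTs in T[1,2] deriving "cc": ["A"]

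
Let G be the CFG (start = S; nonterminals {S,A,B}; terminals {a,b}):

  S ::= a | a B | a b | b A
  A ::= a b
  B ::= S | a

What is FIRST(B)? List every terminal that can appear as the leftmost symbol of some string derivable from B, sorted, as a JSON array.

FIRST sets, iterate to fixpoint:
[1]
  A via A→a b: +{a}
  B via B→a: +{a}
  S via S→a: +{a}
  S via S→b A: +{b}
  FIRST[S]={a,b}  FIRST[A]={a}  FIRST[B]={a}
[2]
  B via B→S: +{b}
  FIRST[S]={a,b}  FIRST[A]={a}  FIRST[B]={a,b}
[3] done
  FIRST[S]={a,b}  FIRST[A]={a}  FIRST[B]={a,b}

FIRST(B) = ["a", "b"]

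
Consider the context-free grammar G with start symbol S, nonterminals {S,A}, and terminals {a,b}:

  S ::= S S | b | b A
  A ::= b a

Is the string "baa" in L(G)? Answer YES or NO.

CNF form of G:
  S -> S S | T0 A | b
  A -> T0 T1
  T0 -> b
  T1 -> a

CYK fill:
  T[0,0] 'b' = {S,T0}  orig:{S}
  T[1,1] 'a' = {T1}  orig:{}
  T[2,2] 'a' = {T1}  orig:{}
  T[0,1] 'ba' = {A}
  T[1,2] 'aa' = ∅
  T[0,2] 'baa' = ∅

S ∉ T[0,2] ⇒ NO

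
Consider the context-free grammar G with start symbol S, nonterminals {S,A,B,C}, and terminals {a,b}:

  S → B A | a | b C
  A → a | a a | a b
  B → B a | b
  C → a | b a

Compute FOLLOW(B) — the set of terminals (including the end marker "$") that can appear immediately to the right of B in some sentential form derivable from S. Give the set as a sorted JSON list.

Compute FIRST by fixpoint:
pass 1:
  A via A→a: +{a}
  B via B→b: +{b}
  C via C→a: +{a}
  C via C→b a: +{b}
  S via S→B A: +{b}
  S via S→a: +{a}
  S: {a,b}  A: {a}  B: {b}  C: {a,b}
pass 2: (no change)
  S: {a,b}  A: {a}  B: {b}  C: {a,b}

Compute FOLLOW by fixpoint:
FOLLOW(S) := {$}
pass 1:
  B→B a: FOLLOW(B) ⊇ FIRST(a) = {a}; new: +{a}
  S→B A: FOLLOW(A) ⊇ FOLLOW(S) ⊇ {$}; new: +{$}
  S→b C: FOLLOW(C) ⊇ FOLLOW(S) ⊇ {$}; new: +{$}
  FOLLOW[S]={$}  FOLLOW[A]={$}  FOLLOW[B]={a}  FOLLOW[C]={$}
pass 2: done
  FOLLOW[S]={$}  FOLLOW[A]={$}  FOLLOW[B]={a}  FOLLOW[C]={$}

FOLLOW(B) = ["a"]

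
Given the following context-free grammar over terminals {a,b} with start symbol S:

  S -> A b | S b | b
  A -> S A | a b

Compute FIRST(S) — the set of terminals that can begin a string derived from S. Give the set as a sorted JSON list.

Compute FIRST by fixpoint:
iter 1:
  A via A→a b: +{a}
  S via S→A b: +{a}
  S via S→b: +{b}
  FIRST[S]={a,b}  FIRST[A]={a}
iter 2:
  A via A→S A: +{b}
  FIRST[S]={a,b}  FIRST[A]={a,b}
iter 3: — fixpoint
  FIRST[S]={a,b}  FIRST[A]={a,b}

FIRST(S) = ["a", "b"]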